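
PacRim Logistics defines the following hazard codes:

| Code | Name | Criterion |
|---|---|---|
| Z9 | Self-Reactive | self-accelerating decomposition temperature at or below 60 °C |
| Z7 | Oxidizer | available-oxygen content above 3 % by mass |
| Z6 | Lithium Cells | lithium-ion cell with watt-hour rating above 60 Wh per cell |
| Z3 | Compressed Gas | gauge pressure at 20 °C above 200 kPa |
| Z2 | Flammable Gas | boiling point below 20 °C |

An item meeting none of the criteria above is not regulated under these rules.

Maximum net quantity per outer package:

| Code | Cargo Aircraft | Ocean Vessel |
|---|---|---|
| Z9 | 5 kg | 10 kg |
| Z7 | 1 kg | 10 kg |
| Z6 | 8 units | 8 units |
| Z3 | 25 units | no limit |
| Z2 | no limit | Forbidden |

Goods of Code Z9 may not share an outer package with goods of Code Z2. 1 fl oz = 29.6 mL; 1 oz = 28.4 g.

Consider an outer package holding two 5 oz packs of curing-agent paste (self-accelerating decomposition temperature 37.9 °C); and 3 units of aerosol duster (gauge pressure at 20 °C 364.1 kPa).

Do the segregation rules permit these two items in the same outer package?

Yes

Self-accelerating decomposition temperature 37.9 °C meets the Code Z9 criterion (Self-Reactive), so the curing-agent paste is Code Z9.
Aerosol duster: gauge pressure at 20 °C 364.1 kPa > 200 kPa → Code Z3 (Compressed Gas).
No segregation rule bars Code Z9 with Code Z3.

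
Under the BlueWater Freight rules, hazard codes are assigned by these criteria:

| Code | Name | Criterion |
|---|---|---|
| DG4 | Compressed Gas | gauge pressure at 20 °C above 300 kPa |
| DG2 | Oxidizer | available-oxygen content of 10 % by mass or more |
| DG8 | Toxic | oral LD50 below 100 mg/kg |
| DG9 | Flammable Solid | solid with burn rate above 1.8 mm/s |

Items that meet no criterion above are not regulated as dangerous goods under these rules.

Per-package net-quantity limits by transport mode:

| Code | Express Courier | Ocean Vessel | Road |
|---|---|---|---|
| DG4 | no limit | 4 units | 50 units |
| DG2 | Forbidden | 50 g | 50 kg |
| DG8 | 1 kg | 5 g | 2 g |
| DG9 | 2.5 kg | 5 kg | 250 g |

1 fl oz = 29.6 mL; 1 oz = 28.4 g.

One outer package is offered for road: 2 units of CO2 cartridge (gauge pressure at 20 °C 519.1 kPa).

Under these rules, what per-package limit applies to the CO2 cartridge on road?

CO2 cartridge: gauge pressure at 20 °C 519.1 kPa > 300 kPa → Code DG4 (Compressed Gas).
The road limit for Code DG4 is 50 units.

50 units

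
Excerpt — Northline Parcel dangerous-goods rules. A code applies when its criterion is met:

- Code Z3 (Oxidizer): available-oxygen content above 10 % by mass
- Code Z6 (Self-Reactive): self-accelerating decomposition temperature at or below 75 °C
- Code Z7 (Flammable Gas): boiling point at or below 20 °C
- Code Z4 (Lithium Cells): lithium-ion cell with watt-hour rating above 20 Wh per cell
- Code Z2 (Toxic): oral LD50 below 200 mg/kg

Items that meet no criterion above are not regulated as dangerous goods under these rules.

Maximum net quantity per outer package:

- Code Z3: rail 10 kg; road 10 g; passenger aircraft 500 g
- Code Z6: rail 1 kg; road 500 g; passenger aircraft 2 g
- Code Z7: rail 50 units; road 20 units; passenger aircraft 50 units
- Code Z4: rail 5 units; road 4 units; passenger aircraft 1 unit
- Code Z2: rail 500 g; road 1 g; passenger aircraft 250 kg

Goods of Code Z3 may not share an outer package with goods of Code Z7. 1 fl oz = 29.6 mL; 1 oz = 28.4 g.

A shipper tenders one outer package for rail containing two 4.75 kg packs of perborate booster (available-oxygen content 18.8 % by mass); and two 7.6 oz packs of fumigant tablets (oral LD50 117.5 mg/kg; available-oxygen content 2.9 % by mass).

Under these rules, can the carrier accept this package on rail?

Available-oxygen content 18.8 % by mass meets the Code Z3 criterion (Oxidizer), so the perborate booster is Code Z3.
The fumigant tablets have oral LD50 117.5 mg/kg, which is < 200 mg/kg, so they are Code Z2 (Toxic).
Code Z2 quantity: two 7.6 oz packs = 431.68 g.
That is within the Code Z2 rail limit of 500 g.
Code Z3 quantity: two 4.75 kg packs = 9.5 kg.
That is within the Code Z3 rail limit of 10 kg.
The segregation rule (Code Z3 with Code Z7) does not apply to Code Z2 with Code Z3.
Every hazard code is within its rail limit and no segregation rule is violated.

Yes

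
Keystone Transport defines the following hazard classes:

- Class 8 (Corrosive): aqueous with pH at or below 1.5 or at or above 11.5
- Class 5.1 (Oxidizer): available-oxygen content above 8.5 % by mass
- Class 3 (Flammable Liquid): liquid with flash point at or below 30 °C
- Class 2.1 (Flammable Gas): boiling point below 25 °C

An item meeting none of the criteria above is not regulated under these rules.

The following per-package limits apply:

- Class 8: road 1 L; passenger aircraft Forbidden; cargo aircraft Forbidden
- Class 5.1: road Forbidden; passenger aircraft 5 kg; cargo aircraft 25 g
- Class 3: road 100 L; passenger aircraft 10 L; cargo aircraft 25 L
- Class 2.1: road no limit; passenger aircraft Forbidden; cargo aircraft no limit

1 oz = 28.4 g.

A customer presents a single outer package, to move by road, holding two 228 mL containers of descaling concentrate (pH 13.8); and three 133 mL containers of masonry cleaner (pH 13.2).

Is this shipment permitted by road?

With pH 13.8 (≥ 11.5), the descaling concentrate falls in Class 8.
The masonry cleaner has pH 13.2, which is ≥ 11.5, so it is Class 8 (Corrosive).
Class 8 net quantity: (two 228 mL containers = 456 mL) + (three 133 mL containers = 399 mL) = 855 mL.
855 mL is within the road limit of 1 L for Class 8.

Yes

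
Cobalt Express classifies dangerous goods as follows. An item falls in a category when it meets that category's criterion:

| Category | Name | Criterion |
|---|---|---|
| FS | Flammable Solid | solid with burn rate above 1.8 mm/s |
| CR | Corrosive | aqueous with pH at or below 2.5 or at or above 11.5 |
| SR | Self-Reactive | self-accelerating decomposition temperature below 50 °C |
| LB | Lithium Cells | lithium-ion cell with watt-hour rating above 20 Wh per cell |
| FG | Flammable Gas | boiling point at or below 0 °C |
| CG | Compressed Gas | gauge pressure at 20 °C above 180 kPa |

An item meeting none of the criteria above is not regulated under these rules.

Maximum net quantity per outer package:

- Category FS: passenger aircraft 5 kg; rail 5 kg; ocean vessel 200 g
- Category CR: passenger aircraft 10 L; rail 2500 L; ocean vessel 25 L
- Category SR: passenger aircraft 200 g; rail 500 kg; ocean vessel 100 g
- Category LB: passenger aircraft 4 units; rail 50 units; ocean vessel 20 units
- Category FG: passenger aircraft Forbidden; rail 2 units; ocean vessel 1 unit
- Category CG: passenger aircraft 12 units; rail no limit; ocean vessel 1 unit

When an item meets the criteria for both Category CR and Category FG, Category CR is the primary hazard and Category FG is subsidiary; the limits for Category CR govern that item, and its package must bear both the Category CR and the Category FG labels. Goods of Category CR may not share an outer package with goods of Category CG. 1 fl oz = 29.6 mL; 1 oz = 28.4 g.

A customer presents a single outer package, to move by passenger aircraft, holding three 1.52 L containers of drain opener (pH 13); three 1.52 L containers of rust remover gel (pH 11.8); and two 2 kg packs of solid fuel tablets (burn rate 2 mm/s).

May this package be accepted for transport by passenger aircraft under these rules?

Drain opener: pH 13 ≥ 11.5 → Category CR (Corrosive).
The rust remover gel has pH 11.8, which is ≥ 11.5, so it is Category CR (Corrosive).
Solid fuel tablets: burn rate 2 mm/s > 1.8 mm/s → Category FS (Flammable Solid).
Total Category CR: (three 1.52 L containers = 4.56 L) + (three 1.52 L containers = 4.56 L) = 9.12 L.
9.12 L ≤ 10 L (passenger aircraft limit, Category CR) — within limit.
Category FS quantity: two 2 kg packs = 4 kg.
That is within the Category FS passenger aircraft limit of 5 kg.
The segregation rule (Category CR with Category CG) does not apply to Category CR with Category FS.
Every hazard category is within its passenger aircraft limit and no segregation rule is violated.

Yes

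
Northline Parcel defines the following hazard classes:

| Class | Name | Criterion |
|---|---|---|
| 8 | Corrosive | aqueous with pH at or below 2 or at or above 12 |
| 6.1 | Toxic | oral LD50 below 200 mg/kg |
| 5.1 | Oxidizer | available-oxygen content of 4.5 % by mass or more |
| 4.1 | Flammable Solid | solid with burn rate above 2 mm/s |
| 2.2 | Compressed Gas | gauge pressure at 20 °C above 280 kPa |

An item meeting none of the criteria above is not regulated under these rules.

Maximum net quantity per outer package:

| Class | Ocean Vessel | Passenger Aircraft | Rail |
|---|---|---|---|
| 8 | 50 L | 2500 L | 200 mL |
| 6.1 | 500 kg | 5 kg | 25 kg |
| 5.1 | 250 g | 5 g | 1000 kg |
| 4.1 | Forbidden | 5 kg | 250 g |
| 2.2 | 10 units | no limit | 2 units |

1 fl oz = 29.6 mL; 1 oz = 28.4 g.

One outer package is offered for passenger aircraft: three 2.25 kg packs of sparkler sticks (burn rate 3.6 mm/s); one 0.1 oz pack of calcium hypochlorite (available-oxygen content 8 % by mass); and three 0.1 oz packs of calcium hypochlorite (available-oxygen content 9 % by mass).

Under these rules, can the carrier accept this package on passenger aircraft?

The sparkler sticks have burn rate 3.6 mm/s, which is > 2 mm/s, so they are Class 4.1 (Flammable Solid).
Available-oxygen content 8 % by mass meets the Class 5.1 criterion (Oxidizer), so the calcium hypochlorite is Class 5.1.
Calcium hypochlorite: available-oxygen content 9 % by mass ≥ 4.5 % by mass → Class 5.1 (Oxidizer).
Class 5.1 net quantity: (one 0.1 oz pack = 2.84 g) + (three 0.1 oz packs = 8.52 g) = 11.36 g.
11.36 g > 5 g (passenger aircraft limit, Class 5.1) — over the limit.
Class 4.1 quantity: three 2.25 kg packs = 6.75 kg.
6.75 kg exceeds the passenger aircraft limit of 5 kg for Class 4.1.

No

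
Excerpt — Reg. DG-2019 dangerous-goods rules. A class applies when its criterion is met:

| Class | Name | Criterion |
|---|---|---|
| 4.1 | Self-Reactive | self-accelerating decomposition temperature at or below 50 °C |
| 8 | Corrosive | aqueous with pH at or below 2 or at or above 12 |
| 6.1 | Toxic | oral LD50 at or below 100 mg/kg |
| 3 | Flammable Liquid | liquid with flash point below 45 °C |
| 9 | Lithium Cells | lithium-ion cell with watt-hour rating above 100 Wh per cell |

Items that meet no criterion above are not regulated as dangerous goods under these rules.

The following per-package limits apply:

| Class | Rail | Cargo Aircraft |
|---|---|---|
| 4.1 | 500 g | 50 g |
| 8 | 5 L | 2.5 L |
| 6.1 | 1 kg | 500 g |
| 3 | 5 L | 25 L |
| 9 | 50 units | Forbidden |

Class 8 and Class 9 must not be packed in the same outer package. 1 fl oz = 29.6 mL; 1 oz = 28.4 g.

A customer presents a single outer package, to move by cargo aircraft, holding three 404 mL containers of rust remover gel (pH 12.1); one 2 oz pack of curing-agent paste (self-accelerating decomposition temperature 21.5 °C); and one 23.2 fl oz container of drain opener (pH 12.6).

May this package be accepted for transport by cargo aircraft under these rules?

pH 12.1 meets the Class 8 criterion (Corrosive), so the rust remover gel is Class 8.
The curing-agent paste has self-accelerating decomposition temperature 21.5 °C, which is ≤ 50 °C, so it is Class 4.1 (Self-Reactive).
With pH 12.6 (≥ 12), the drain opener falls in Class 8.
Total Class 8: (three 404 mL containers = 1.212 L) + (one 23.2 fl oz container = 686.72 mL) = 1898.72 mL.
That is within the Class 8 cargo aircraft limit of 2.5 L.
Class 4.1 quantity: one 2 oz pack = 56.8 g.
That exceeds the Class 4.1 cargo aircraft limit of 50 g.
The segregation rule (Class 8 with Class 9) does not apply to Class 8 with Class 4.1.

No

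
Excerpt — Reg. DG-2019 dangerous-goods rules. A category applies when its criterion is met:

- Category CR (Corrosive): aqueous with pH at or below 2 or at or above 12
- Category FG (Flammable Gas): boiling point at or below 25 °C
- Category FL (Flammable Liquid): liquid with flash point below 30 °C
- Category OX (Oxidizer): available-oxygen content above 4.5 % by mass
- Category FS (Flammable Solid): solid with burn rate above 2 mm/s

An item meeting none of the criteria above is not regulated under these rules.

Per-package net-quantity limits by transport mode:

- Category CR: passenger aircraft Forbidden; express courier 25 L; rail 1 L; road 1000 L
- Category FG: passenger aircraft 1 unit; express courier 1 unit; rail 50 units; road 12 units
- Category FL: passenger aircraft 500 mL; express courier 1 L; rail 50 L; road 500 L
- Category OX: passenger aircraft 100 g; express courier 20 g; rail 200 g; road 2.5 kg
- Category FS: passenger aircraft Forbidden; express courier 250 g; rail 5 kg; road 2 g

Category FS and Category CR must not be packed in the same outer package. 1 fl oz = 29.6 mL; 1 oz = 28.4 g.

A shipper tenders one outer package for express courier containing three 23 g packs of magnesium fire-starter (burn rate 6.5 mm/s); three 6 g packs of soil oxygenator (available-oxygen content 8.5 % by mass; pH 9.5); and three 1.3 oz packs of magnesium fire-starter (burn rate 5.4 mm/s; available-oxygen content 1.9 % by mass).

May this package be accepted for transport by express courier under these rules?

With burn rate 6.5 mm/s (> 2 mm/s), the magnesium fire-starter falls in Category FS.
Soil oxygenator: available-oxygen content 8.5 % by mass > 4.5 % by mass → Category OX (Oxidizer).
Burn rate 5.4 mm/s meets the Category FS criterion (Flammable Solid), so the magnesium fire-starter is Category FS.
Category FS net quantity: (three 23 g packs = 69 g) + (three 1.3 oz packs = 110.76 g) = 179.76 g.
179.76 g ≤ 250 g (express courier limit, Category FS) — within limit.
Category OX quantity: three 6 g packs = 18 g.
18 g ≤ 20 g (express courier limit, Category OX) — within limit.
The segregation rule (Category FS with Category CR) does not apply to Category FS with Category OX.
Every hazard category is within its express courier limit and no segregation rule is violated.

Yes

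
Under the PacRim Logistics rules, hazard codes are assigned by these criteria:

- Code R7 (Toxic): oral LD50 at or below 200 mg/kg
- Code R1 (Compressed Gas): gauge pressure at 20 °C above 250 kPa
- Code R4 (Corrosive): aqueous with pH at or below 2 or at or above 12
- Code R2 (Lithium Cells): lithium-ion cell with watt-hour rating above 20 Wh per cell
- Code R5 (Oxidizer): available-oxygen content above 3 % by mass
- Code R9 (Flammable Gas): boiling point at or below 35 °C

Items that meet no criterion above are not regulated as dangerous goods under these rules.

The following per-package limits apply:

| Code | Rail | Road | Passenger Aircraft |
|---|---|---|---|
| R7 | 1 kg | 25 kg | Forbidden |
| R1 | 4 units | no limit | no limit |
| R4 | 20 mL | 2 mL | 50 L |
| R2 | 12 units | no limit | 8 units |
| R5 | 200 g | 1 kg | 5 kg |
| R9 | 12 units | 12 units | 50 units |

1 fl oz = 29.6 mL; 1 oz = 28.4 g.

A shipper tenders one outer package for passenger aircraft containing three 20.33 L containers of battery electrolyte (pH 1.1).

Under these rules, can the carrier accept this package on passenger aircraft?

pH 1.1 meets the Code R4 criterion (Corrosive), so the battery electrolyte is Code R4.
Code R4 quantity: three 20.33 L containers = 60.99 L.
That exceeds the Code R4 passenger aircraft limit of 50 L.

No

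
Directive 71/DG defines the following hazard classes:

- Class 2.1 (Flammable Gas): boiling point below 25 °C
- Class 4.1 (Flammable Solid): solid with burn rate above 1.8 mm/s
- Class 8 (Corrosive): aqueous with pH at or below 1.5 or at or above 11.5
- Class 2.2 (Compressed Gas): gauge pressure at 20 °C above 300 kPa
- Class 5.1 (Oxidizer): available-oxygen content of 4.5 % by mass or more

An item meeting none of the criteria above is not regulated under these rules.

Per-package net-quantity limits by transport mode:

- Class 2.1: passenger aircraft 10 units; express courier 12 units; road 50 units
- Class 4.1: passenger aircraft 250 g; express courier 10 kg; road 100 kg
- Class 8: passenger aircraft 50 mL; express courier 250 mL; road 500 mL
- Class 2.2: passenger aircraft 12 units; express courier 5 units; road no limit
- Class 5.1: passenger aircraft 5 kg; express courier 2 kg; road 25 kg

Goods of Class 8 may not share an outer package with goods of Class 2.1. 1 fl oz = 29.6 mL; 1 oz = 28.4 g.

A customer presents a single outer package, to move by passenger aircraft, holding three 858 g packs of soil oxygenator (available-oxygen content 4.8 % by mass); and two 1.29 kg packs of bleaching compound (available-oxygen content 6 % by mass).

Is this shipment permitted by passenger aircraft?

No

With available-oxygen content 4.8 % by mass (≥ 4.5 % by mass), the soil oxygenator falls in Class 5.1.
The bleaching compound has available-oxygen content 6 % by mass, which is ≥ 4.5 % by mass, so it is Class 5.1 (Oxidizer).
Total Class 5.1: (three 858 g packs = 2.574 kg) + (two 1.29 kg packs = 2.58 kg) = 5.154 kg.
That exceeds the Class 5.1 passenger aircraft limit of 5 kg.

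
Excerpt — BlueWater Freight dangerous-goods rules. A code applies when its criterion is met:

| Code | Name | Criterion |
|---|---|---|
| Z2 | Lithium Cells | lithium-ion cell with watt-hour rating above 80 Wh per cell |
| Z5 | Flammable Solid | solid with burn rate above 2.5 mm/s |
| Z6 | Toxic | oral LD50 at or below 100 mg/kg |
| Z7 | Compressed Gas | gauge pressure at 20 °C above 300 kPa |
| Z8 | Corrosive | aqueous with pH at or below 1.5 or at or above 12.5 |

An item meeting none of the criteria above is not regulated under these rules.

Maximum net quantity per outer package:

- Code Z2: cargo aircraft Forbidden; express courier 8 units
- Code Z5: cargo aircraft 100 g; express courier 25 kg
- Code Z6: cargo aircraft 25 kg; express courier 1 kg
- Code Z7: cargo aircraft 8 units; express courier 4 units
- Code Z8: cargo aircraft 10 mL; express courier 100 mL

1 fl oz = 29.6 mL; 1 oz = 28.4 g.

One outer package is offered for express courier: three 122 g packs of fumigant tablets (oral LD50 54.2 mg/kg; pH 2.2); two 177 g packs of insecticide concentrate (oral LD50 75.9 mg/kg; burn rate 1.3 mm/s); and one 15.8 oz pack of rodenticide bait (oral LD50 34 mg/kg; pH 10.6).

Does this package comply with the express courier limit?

No

With oral LD50 54.2 mg/kg (≤ 100 mg/kg), the fumigant tablets fall in Code Z6.
Insecticide concentrate: oral LD50 75.9 mg/kg ≤ 100 mg/kg → Code Z6 (Toxic).
Oral LD50 34 mg/kg meets the Code Z6 criterion (Toxic), so the rodenticide bait is Code Z6.
Code Z6 net quantity: (three 122 g packs = 366 g) + (two 177 g packs = 354 g) + (one 15.8 oz pack = 448.72 g) = 1168.72 g.
1168.72 g exceeds the express courier limit of 1 kg for Code Z6.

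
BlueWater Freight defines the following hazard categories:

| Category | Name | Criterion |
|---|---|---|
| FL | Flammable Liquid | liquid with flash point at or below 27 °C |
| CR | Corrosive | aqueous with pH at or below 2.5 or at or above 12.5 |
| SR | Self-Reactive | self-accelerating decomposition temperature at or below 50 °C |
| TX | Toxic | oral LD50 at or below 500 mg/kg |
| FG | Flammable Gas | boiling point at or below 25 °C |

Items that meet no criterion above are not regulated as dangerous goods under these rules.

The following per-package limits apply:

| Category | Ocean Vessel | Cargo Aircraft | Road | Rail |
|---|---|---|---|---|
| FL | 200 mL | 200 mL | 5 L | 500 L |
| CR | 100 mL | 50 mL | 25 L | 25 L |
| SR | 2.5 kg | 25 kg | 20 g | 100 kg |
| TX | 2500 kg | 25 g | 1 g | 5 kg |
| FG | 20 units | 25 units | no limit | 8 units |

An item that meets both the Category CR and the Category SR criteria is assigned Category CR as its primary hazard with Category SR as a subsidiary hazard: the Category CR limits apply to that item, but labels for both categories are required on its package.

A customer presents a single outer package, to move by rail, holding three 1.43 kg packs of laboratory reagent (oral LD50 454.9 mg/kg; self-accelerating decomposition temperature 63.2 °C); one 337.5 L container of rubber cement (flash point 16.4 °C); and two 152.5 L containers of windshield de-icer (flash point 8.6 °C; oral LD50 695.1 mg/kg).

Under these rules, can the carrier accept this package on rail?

No

Oral LD50 454.9 mg/kg meets the Category TX criterion (Toxic), so the laboratory reagent is Category TX.
Flash point 16.4 °C meets the Category FL criterion (Flammable Liquid), so the rubber cement is Category FL.
Flash point 8.6 °C meets the Category FL criterion (Flammable Liquid), so the windshield de-icer is Category FL.
Total Category FL: 337.5 L + (two 152.5 L containers = 305 L) = 642.5 L.
642.5 L > 500 L (rail limit, Category FL) — over the limit.
Category TX quantity: three 1.43 kg packs = 4.29 kg.
4.29 kg is within the rail limit of 5 kg for Category TX.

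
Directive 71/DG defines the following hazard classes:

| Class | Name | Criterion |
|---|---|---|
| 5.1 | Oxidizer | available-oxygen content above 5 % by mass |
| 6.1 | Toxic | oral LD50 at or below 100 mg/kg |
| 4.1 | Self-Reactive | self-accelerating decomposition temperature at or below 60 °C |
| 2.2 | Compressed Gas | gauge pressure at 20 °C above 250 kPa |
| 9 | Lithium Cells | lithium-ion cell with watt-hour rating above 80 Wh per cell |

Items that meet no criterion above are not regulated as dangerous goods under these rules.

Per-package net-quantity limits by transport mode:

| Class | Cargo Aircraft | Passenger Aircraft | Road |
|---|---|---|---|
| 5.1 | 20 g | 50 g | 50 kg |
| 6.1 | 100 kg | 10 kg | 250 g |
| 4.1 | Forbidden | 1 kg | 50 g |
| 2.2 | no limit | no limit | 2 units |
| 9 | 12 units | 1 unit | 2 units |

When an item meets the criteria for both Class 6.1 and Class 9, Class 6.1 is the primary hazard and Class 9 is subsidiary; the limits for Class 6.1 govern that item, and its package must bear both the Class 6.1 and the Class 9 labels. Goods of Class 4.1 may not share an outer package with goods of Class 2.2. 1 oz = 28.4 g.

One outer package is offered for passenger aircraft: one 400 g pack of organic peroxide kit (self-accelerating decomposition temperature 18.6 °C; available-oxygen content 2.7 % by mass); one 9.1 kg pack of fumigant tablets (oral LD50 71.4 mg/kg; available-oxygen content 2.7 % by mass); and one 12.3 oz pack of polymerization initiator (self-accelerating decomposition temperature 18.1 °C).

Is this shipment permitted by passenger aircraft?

Yes

With self-accelerating decomposition temperature 18.6 °C (≤ 60 °C), the organic peroxide kit falls in Class 4.1.
Oral LD50 71.4 mg/kg meets the Class 6.1 criterion (Toxic), so the fumigant tablets are Class 6.1.
Self-accelerating decomposition temperature 18.1 °C meets the Class 4.1 criterion (Self-Reactive), so the polymerization initiator is Class 4.1.
Class 4.1 net quantity: 400 g + (one 12.3 oz pack = 349.32 g) = 749.32 g.
749.32 g is within the passenger aircraft limit of 1 kg for Class 4.1.
Class 6.1 quantity: 9.1 kg.
That is within the Class 6.1 passenger aircraft limit of 10 kg.
The segregation rule (Class 4.1 with Class 2.2) does not apply to Class 4.1 with Class 6.1.
Every hazard class is within its passenger aircraft limit and no segregation rule is violated.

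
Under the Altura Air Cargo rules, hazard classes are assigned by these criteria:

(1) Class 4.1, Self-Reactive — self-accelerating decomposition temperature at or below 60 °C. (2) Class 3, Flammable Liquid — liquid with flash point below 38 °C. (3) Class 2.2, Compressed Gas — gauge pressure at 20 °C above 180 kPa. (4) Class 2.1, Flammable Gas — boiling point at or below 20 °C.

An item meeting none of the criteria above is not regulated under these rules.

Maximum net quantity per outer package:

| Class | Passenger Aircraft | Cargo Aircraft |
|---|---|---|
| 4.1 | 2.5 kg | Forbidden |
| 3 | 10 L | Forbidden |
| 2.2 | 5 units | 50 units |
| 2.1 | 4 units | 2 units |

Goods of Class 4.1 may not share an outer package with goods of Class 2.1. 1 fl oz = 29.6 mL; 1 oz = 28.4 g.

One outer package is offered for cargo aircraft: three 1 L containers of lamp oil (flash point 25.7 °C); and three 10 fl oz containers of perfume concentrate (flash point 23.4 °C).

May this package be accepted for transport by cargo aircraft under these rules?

Lamp oil: flash point 25.7 °C < 38 °C → Class 3 (Flammable Liquid).
Perfume concentrate: flash point 23.4 °C < 38 °C → Class 3 (Flammable Liquid).
Total Class 3: (three 1 L containers = 3 L) + (three 10 fl oz containers = 888 mL) = 3.888 L.
Class 3 is Forbidden by cargo aircraft.

No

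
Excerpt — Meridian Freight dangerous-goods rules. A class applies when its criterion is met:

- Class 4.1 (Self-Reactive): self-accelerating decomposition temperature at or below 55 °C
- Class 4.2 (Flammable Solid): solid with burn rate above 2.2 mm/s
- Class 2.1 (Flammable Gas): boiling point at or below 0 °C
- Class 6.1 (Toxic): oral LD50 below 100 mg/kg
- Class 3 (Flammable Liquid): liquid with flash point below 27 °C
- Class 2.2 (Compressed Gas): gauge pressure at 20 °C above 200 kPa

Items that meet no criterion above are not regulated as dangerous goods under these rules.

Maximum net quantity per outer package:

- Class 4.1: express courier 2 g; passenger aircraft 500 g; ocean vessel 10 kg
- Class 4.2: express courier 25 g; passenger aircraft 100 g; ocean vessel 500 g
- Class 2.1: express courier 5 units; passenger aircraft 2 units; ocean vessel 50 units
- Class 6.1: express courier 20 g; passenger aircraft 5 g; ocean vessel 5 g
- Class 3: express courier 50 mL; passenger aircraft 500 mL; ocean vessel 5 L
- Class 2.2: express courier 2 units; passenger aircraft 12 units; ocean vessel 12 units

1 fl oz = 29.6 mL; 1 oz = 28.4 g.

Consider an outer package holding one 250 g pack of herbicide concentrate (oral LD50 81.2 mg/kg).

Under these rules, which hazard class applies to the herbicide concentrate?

Herbicide concentrate: oral LD50 81.2 mg/kg < 100 mg/kg → Class 6.1 (Toxic).

Class 6.1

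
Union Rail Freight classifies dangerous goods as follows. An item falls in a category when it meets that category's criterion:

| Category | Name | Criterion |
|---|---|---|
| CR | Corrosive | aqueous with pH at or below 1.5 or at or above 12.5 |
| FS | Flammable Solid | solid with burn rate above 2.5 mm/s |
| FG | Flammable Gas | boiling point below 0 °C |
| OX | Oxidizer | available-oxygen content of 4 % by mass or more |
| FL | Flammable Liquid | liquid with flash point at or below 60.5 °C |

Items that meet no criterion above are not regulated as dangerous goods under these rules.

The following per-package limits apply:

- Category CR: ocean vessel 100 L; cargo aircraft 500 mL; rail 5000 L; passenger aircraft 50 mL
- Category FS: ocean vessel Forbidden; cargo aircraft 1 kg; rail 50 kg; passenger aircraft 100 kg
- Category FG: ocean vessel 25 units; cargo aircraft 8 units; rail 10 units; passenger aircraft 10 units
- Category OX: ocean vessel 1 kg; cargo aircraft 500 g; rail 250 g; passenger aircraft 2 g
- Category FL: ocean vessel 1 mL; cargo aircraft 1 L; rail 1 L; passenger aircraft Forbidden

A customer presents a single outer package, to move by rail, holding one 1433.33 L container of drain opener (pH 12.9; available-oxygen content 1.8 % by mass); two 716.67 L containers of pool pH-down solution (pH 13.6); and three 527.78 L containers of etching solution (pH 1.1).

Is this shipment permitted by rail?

pH 12.9 meets the Category CR criterion (Corrosive), so the drain opener is Category CR.
pH 13.6 meets the Category CR criterion (Corrosive), so the pool pH-down solution is Category CR.
Etching solution: pH 1.1 ≤ 1.5 → Category CR (Corrosive).
Category CR net quantity: 1433.33 L + (two 716.67 L containers = 1433.34 L) + (three 527.78 L containers = 1583.34 L) = 4450.01 L.
4450.01 L ≤ 5000 L (rail limit, Category CR) — within limit.

Yes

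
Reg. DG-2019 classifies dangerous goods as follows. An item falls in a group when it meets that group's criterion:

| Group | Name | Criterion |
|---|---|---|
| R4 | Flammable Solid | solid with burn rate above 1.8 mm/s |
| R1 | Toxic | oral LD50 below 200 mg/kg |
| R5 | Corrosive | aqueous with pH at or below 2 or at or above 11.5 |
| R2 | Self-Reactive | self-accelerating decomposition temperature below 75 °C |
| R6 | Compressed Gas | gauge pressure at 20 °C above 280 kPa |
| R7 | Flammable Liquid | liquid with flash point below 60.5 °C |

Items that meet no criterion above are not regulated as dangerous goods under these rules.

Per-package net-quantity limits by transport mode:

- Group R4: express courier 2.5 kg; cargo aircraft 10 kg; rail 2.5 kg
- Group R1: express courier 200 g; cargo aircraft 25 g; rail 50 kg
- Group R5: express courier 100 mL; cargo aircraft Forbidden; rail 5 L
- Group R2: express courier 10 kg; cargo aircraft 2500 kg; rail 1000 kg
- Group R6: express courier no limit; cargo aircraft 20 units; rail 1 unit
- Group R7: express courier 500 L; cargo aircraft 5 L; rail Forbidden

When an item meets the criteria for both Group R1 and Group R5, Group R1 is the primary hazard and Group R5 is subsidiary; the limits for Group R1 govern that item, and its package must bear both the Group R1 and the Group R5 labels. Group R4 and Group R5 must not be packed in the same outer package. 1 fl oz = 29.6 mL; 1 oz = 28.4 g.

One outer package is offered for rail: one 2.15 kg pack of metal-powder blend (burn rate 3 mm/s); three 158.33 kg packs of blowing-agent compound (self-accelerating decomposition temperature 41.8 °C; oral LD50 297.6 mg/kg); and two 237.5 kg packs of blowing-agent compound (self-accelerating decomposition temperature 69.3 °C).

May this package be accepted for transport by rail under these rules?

Burn rate 3 mm/s meets the Group R4 criterion (Flammable Solid), so the metal-powder blend is Group R4.
Blowing-agent compound: self-accelerating decomposition temperature 41.8 °C < 75 °C → Group R2 (Self-Reactive).
Blowing-agent compound: self-accelerating decomposition temperature 69.3 °C < 75 °C → Group R2 (Self-Reactive).
Group R2 net quantity: (three 158.33 kg packs = 474.99 kg) + (two 237.5 kg packs = 475 kg) = 949.99 kg.
That is within the Group R2 rail limit of 1000 kg.
Group R4 quantity: 2.15 kg.
That is within the Group R4 rail limit of 2.5 kg.
The segregation rule (Group R4 with Group R5) does not apply to Group R2 with Group R4.
Every hazard group is within its rail limit and no segregation rule is violated.

Yes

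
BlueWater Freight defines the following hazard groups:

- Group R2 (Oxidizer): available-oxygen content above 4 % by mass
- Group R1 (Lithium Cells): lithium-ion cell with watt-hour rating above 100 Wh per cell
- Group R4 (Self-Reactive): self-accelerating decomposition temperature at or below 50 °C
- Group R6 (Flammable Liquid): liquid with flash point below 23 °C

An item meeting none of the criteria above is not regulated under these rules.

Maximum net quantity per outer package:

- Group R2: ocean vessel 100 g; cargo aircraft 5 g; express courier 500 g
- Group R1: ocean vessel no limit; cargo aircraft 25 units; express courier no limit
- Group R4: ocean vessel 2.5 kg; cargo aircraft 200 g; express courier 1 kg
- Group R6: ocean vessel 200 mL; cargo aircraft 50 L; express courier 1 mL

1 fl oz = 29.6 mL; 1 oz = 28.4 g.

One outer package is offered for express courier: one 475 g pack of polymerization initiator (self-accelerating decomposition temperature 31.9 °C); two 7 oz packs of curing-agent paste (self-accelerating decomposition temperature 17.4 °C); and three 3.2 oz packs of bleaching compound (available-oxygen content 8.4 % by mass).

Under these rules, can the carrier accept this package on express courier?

The polymerization initiator has self-accelerating decomposition temperature 31.9 °C, which is ≤ 50 °C, so it is Group R4 (Self-Reactive).
Curing-agent paste: self-accelerating decomposition temperature 17.4 °C ≤ 50 °C → Group R4 (Self-Reactive).
With available-oxygen content 8.4 % by mass (> 4 % by mass), the bleaching compound falls in Group R2.
Group R2 quantity: three 3.2 oz packs = 272.64 g.
272.64 g is within the express courier limit of 500 g for Group R2.
Total Group R4: 475 g + (two 7 oz packs = 397.6 g) = 872.6 g.
872.6 g is within the express courier limit of 1 kg for Group R4.
Every hazard group is within its express courier limit and no segregation rule is violated.

Yes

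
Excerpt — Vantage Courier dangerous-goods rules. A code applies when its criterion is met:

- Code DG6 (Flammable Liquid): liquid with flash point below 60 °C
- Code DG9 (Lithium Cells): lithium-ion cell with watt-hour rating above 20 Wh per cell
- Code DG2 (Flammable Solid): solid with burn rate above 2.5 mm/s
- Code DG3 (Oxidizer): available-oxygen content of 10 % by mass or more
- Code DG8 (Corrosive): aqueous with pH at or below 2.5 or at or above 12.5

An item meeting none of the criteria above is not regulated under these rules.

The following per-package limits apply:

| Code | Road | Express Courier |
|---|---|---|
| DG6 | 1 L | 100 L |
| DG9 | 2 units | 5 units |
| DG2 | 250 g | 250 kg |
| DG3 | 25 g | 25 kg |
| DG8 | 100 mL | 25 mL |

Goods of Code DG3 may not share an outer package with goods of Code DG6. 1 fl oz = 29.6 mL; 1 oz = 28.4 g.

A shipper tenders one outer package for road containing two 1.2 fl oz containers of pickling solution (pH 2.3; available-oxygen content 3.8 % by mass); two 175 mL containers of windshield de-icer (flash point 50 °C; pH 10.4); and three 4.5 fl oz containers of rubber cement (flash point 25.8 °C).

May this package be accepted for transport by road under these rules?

Yes

With pH 2.3 (≤ 2.5), the pickling solution falls in Code DG8.
Windshield de-icer: flash point 50 °C < 60 °C → Code DG6 (Flammable Liquid).
The rubber cement has flash point 25.8 °C, which is < 60 °C, so it is Code DG6 (Flammable Liquid).
Code DG6 net quantity: (two 175 mL containers = 350 mL) + (three 4.5 fl oz containers = 399.6 mL) = 749.6 mL.
749.6 mL is within the road limit of 1 L for Code DG6.
Code DG8 quantity: two 1.2 fl oz containers = 71.04 mL.
71.04 mL is within the road limit of 100 mL for Code DG8.
The segregation rule (Code DG3 with Code DG6) does not apply to Code DG6 with Code DG8.
Every hazard code is within its road limit and no segregation rule is violated.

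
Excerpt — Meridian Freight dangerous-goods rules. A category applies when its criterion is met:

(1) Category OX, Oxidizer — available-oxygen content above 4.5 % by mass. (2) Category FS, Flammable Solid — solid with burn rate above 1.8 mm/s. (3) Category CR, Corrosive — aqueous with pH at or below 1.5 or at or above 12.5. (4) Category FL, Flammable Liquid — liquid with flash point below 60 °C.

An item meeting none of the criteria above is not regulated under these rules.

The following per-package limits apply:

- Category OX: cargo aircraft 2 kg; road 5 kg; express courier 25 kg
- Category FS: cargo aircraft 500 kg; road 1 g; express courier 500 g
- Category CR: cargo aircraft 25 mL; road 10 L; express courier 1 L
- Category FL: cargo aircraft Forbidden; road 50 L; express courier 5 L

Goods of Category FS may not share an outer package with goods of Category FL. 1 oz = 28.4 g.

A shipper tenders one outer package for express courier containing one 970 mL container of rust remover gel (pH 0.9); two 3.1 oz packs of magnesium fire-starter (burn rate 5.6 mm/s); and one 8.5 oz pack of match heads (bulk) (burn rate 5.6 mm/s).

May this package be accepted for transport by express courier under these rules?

Rust remover gel: pH 0.9 ≤ 1.5 → Category CR (Corrosive).
Burn rate 5.6 mm/s meets the Category FS criterion (Flammable Solid), so the magnesium fire-starter is Category FS.
With burn rate 5.6 mm/s (> 1.8 mm/s), the match heads (bulk) fall in Category FS.
Total Category FS: (two 3.1 oz packs = 176.08 g) + (one 8.5 oz pack = 241.4 g) = 417.48 g.
417.48 g ≤ 500 g (express courier limit, Category FS) — within limit.
Category CR quantity: 970 mL.
970 mL ≤ 1 L (express courier limit, Category CR) — within limit.
The segregation rule (Category FS with Category FL) does not apply to Category FS with Category CR.
Every hazard category is within its express courier limit and no segregation rule is violated.

Yes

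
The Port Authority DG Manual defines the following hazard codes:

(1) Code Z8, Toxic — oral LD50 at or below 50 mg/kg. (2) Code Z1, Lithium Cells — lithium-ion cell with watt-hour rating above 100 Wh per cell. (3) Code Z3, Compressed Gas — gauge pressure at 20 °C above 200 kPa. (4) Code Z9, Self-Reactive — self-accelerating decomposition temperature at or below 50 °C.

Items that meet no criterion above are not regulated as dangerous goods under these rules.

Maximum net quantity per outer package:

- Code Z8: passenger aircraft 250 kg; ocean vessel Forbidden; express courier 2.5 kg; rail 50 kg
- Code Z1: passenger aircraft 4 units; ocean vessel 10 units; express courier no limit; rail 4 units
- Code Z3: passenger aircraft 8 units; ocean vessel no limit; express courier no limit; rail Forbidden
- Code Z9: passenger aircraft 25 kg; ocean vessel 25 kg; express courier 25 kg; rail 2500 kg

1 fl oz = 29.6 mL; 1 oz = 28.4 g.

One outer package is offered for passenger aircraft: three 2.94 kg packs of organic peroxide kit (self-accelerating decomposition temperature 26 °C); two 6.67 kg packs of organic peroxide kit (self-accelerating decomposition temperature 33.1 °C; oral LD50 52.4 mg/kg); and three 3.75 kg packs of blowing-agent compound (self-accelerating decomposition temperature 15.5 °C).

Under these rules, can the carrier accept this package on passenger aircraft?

The organic peroxide kit has self-accelerating decomposition temperature 26 °C, which is ≤ 50 °C, so it is Code Z9 (Self-Reactive).
Self-accelerating decomposition temperature 33.1 °C meets the Code Z9 criterion (Self-Reactive), so the organic peroxide kit is Code Z9.
With self-accelerating decomposition temperature 15.5 °C (≤ 50 °C), the blowing-agent compound falls in Code Z9.
Code Z9 net quantity: (three 2.94 kg packs = 8.82 kg) + (two 6.67 kg packs = 13.34 kg) + (three 3.75 kg packs = 11.25 kg) = 33.41 kg.
33.41 kg > 25 kg (passenger aircraft limit, Code Z9) — over the limit.

No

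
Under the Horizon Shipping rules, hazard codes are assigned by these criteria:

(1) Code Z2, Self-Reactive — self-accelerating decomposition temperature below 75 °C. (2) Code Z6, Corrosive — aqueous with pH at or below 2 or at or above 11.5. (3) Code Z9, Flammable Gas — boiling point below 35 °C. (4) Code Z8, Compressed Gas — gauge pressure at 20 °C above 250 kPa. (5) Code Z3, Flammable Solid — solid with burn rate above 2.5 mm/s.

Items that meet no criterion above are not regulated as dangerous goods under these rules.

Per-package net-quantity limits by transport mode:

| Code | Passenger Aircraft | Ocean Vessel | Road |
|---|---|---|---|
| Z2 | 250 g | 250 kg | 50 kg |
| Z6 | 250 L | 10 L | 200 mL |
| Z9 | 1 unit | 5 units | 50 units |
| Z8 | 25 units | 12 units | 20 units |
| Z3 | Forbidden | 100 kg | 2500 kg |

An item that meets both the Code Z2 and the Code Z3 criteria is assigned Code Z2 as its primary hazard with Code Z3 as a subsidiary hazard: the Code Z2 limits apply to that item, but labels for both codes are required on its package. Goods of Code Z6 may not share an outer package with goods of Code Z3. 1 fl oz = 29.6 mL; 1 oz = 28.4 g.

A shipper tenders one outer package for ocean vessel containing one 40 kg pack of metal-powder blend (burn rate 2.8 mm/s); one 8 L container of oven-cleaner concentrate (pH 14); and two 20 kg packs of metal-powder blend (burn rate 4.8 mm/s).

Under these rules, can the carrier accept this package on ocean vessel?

With burn rate 2.8 mm/s (> 2.5 mm/s), the metal-powder blend falls in Code Z3.
The oven-cleaner concentrate has pH 14, which is ≥ 11.5, so it is Code Z6 (Corrosive).
Burn rate 4.8 mm/s meets the Code Z3 criterion (Flammable Solid), so the metal-powder blend is Code Z3.
Code Z6 quantity: 8 L.
8 L is within the ocean vessel limit of 10 L for Code Z6.
Total Code Z3: 40 kg + (two 20 kg packs = 40 kg) = 80 kg.
80 kg is within the ocean vessel limit of 100 kg for Code Z3.
Code Z6 and Code Z3 may not share an outer package.

No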